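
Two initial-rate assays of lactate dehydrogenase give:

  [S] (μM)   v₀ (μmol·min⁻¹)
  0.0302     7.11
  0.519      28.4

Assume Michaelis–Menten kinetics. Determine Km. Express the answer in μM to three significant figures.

0.118 μM

From v = Vmax[S]/(Km+[S]), each point gives Vmax = v(Km+[S])/[S].
Equating: 7.11(Km+0.0302)/0.0302 = 28.4(Km+0.519)/0.519.
235.4·Km + 7.11 = 54.72·Km + 28.4, so (235.4 − 54.72)·Km = 28.4 − 7.11.
Km = 21.29/180.7 = 0.118 μM; then Vmax = 7.11(0.118+0.0302)/0.0302 = 34.8 μmol·min⁻¹.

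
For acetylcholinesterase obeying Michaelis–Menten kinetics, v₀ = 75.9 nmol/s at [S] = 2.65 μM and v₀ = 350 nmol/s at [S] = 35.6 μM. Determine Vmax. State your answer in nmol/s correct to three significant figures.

493 nmol/s

From v = Vmax[S]/(Km+[S]), each point gives Vmax = v(Km+[S])/[S].
Equating: 75.9(Km+2.65)/2.65 = 350(Km+35.6)/35.6.
28.64·Km + 75.9 = 9.831·Km + 350, so (28.64 − 9.831)·Km = 350 − 75.9.
Km = 274.1/18.81 = 14.6 μM; then Vmax = 75.9(14.6+2.65)/2.65 = 493 nmol/s.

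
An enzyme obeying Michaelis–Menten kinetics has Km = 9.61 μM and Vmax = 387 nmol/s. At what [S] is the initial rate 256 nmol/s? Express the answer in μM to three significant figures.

18.8 μM

Rearranging v = Vmax[S]/(Km+[S]) gives [S] = Km·v/(Vmax − v).
[S] = 9.61 × 256 / (387 − 256) = 2460/131.0 = 18.8 μM.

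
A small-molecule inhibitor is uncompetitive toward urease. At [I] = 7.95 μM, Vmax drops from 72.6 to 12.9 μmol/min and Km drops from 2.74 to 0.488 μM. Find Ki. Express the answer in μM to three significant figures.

Uncompetitive: Vmax,app = Vmax/α (and Km,app = Km/α) with α = 1 + [I]/Ki.
α = Vmax/Vmax,app = 72.6/12.9 = 5.628.
Since α = 1 + [I]/Ki, [I]/Ki = 5.628 − 1 = 4.628 and Ki = 7.95/4.628 = 1.72 μM.

1.72 μM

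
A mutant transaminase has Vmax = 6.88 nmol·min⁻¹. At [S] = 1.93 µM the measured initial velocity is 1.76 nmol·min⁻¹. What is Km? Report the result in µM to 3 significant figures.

5.61 µM

v/Vmax = 1.76/6.88 = 0.2558 = [S]/(Km+[S]).
So Km + [S] = [S]/0.2558 = 7.545 µM, giving Km = 7.545 − 1.93 = 5.61 µM.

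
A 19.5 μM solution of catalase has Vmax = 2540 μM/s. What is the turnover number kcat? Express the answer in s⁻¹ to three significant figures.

130 s⁻¹

kcat = Vmax/[E]total = 2540 μM/s / 19.5 μM = 130 s⁻¹.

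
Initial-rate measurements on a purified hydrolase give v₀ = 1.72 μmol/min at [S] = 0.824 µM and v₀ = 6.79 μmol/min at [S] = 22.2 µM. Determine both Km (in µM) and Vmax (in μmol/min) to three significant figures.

Km = 2.85 µM; Vmax = 7.66 μmol/min

In reciprocal form, 1/v = (Km/Vmax)·(1/[S]) + 1/Vmax. The two points give (1/[S], 1/v) = (1.214, 0.5814) and (0.04505, 0.1473).
Slope = (0.5814 − 0.1473)/(1.214 − 0.04505) = 0.3715; intercept = 0.5814 − 0.3715×1.214 = 0.1305.
Vmax = 1/intercept = 7.66 μmol/min; Km = slope × Vmax = 0.3715 × 7.66 = 2.85 µM.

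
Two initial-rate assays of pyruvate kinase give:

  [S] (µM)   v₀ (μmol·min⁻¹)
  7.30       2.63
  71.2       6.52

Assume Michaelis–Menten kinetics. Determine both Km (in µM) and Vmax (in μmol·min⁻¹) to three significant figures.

From v = Vmax[S]/(Km+[S]), each point gives Vmax = v(Km+[S])/[S].
Equating: 2.63(Km+7.30)/7.30 = 6.52(Km+71.2)/71.2.
0.3603·Km + 2.63 = 0.09157·Km + 6.52, so (0.3603 − 0.09157)·Km = 6.52 − 2.63.
Km = 3.890/0.2687 = 14.5 µM; then Vmax = 2.63(14.5+7.30)/7.30 = 7.85 μmol·min⁻¹.

Km = 14.5 µM; Vmax = 7.85 μmol·min⁻¹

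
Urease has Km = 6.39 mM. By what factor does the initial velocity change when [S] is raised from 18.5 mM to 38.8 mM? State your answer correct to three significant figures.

The fractional saturations are [S]/(Km+[S]) = 18.5/24.89 = 0.7433 and 38.8/45.19 = 0.8586.
v₂/v₁ is just their ratio: 0.8586/0.7433 = 1.16.

1.16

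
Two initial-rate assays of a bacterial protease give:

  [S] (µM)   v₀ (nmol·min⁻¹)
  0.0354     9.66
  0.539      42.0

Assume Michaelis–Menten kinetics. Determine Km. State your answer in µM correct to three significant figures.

From v = Vmax[S]/(Km+[S]), each point gives Vmax = v(Km+[S])/[S].
Equating: 9.66(Km+0.0354)/0.0354 = 42.0(Km+0.539)/0.539.
272.9·Km + 9.66 = 77.92·Km + 42.0, so (272.9 − 77.92)·Km = 42.0 − 9.66.
Km = 32.34/195.0 = 0.166 µM; then Vmax = 9.66(0.166+0.0354)/0.0354 = 54.9 nmol·min⁻¹.

0.166 µM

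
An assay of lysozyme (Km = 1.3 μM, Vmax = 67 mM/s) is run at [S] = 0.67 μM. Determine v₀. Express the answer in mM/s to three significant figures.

[S]/(Km+[S]) = 0.67/1.970 = 0.3401, the fractional saturation.
v = 0.3401 × Vmax = 0.3401 × 67 = 22.8 mM/s.

22.8 mM/s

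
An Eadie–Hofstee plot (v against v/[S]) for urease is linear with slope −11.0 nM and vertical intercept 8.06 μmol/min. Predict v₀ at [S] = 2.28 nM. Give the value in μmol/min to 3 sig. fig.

In the Eadie–Hofstee form v = Vmax − Km·(v/[S]), the slope is −Km and the intercept is Vmax, so Km = 11.0 nM and Vmax = 8.06 μmol/min.
v = 8.06 × 2.28/(11.0 + 2.28) = 1.38 μmol/min.

1.38 μmol/min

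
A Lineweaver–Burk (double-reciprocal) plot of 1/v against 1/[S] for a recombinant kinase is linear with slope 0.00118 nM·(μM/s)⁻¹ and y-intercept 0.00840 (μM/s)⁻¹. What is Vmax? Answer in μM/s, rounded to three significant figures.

119 μM/s

The y-intercept of a Lineweaver–Burk plot equals 1/Vmax, so Vmax = 1/0.00840 = 119 μM/s.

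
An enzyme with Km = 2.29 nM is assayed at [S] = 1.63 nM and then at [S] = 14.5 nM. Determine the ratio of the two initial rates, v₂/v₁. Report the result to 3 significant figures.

2.08

The fractional saturations are [S]/(Km+[S]) = 1.63/3.920 = 0.4158 and 14.5/16.79 = 0.8636.
v₂/v₁ is just their ratio: 0.8636/0.4158 = 2.08.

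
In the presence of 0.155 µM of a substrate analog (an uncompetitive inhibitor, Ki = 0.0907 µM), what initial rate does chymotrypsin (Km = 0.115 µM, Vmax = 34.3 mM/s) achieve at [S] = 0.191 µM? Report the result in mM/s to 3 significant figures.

With α = 1 + [I]/Ki = 1 + 0.155/0.0907 = 2.709, the uncompetitive rate law is v = (Vmax/α)·[S] / (Km/α + [S]).
v = (34.3/2.709)×0.191 / (0.115/2.709 + 0.191) = 2.418/0.2335 = 10.4 mM/s.

10.4 mM/s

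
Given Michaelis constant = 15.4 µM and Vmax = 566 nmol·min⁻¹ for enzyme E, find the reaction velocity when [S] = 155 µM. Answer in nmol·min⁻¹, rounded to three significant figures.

515 nmol·min⁻¹

[S]/(Km+[S]) = 155/170.4 = 0.9096, the fractional saturation.
v = 0.9096 × Vmax = 0.9096 × 566 = 515 nmol·min⁻¹.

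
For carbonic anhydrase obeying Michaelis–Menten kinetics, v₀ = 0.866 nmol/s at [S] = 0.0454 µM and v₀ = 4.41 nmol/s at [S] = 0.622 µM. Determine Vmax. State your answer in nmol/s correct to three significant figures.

In reciprocal form, 1/v = (Km/Vmax)·(1/[S]) + 1/Vmax. The two points give (1/[S], 1/v) = (22.03, 1.155) and (1.608, 0.2268).
Slope = (1.155 − 0.2268)/(22.03 − 1.608) = 0.04545; intercept = 1.155 − 0.04545×22.03 = 0.1537.
Vmax = 1/intercept = 6.51 nmol/s; Km = slope × Vmax = 0.04545 × 6.51 = 0.296 µM.

6.51 nmol/s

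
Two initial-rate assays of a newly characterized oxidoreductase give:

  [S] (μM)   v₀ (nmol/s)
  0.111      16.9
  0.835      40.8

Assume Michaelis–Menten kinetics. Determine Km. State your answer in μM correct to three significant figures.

From v = Vmax[S]/(Km+[S]), each point gives Vmax = v(Km+[S])/[S].
Equating: 16.9(Km+0.111)/0.111 = 40.8(Km+0.835)/0.835.
152.3·Km + 16.9 = 48.86·Km + 40.8, so (152.3 − 48.86)·Km = 40.8 − 16.9.
Km = 23.90/103.4 = 0.231 μM; then Vmax = 16.9(0.231+0.111)/0.111 = 52.1 nmol/s.

0.231 μM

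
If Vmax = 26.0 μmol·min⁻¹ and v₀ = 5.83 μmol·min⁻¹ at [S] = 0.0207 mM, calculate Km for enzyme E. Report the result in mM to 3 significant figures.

v/Vmax = 5.83/26.0 = 0.2242 = [S]/(Km+[S]).
So Km + [S] = [S]/0.2242 = 0.09232 mM, giving Km = 0.09232 − 0.0207 = 0.0716 mM.

0.0716 mM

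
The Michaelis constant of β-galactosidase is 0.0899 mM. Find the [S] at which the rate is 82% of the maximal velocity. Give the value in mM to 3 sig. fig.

v/Vmax = [S]/(Km+[S]) = 0.82, so [S] = Km·0.82/(1 − 0.82) = 0.0899 × 4.556.
[S] = 0.410 mM.

0.410 mM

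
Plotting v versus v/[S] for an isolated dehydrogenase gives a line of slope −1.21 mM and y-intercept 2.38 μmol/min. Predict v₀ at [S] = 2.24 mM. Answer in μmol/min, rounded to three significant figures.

1.55 μmol/min

In the Eadie–Hofstee form v = Vmax − Km·(v/[S]), the slope is −Km and the intercept is Vmax, so Km = 1.21 mM and Vmax = 2.38 μmol/min.
v = 2.38 × 2.24/(1.21 + 2.24) = 1.55 μmol/min.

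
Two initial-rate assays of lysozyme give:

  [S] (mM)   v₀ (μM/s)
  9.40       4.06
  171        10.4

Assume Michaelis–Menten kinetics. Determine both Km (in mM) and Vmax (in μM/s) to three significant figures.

In reciprocal form, 1/v = (Km/Vmax)·(1/[S]) + 1/Vmax. The two points give (1/[S], 1/v) = (0.1064, 0.2463) and (0.005848, 0.09615).
Slope = (0.2463 − 0.09615)/(0.1064 − 0.005848) = 1.494; intercept = 0.2463 − 1.494×0.1064 = 0.08742.
Vmax = 1/intercept = 11.4 μM/s; Km = slope × Vmax = 1.494 × 11.4 = 17.1 mM.

Km = 17.1 mM; Vmax = 11.4 μM/s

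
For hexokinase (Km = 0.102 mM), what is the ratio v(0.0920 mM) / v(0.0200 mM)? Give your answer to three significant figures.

Since Vmax cancels, v₂/v₁ = [S]₂(Km+[S]₁) / [S]₁(Km+[S]₂).
= 0.0920×(0.102+0.0200) / (0.0200×(0.102+0.0920)) = 0.01122/0.003880 = 2.89.

2.89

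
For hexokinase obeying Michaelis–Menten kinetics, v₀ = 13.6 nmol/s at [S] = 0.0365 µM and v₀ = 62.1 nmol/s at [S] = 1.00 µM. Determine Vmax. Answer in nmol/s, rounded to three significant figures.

71.8 nmol/s

From v = Vmax[S]/(Km+[S]), each point gives Vmax = v(Km+[S])/[S].
Equating: 13.6(Km+0.0365)/0.0365 = 62.1(Km+1.00)/1.00.
372.6·Km + 13.6 = 62.10·Km + 62.1, so (372.6 − 62.10)·Km = 62.1 − 13.6.
Km = 48.50/310.5 = 0.156 µM; then Vmax = 13.6(0.156+0.0365)/0.0365 = 71.8 nmol/s.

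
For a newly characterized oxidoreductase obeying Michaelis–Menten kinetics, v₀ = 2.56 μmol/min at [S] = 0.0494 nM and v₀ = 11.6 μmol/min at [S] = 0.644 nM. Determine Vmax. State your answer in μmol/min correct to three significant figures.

In reciprocal form, 1/v = (Km/Vmax)·(1/[S]) + 1/Vmax. The two points give (1/[S], 1/v) = (20.24, 0.3906) and (1.553, 0.08621).
Slope = (0.3906 − 0.08621)/(20.24 − 1.553) = 0.01629; intercept = 0.3906 − 0.01629×20.24 = 0.06092.
Vmax = 1/intercept = 16.4 μmol/min; Km = slope × Vmax = 0.01629 × 16.4 = 0.267 nM.

16.4 μmol/min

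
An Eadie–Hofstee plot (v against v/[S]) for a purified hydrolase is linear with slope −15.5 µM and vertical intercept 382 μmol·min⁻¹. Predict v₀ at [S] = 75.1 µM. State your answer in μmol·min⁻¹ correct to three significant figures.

317 μmol·min⁻¹

In the Eadie–Hofstee form v = Vmax − Km·(v/[S]), the slope is −Km and the intercept is Vmax, so Km = 15.5 µM and Vmax = 382 μmol·min⁻¹.
v = 382 × 75.1/(15.5 + 75.1) = 317 μmol·min⁻¹.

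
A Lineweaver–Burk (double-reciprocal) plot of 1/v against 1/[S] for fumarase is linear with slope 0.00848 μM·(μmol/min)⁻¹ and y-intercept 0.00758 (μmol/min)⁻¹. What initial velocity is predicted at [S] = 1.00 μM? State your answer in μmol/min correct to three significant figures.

62.3 μmol/min

The y-intercept is 1/Vmax, so Vmax = 1/0.00758 = 132 μmol/min.
The slope is Km/Vmax, so Km = 0.00848 × 132 = 1.12 μM.
Then v = 132 × 1.00/(1.12 + 1.00) = 62.3 μmol/min.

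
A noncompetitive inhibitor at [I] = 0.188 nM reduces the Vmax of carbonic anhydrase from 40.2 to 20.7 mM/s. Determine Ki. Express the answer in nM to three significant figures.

Noncompetitive: Vmax,app = Vmax/α with α = 1 + [I]/Ki.
α = Vmax/Vmax,app = 40.2/20.7 = 1.942.
Since α = 1 + [I]/Ki, [I]/Ki = 1.942 − 1 = 0.9420 and Ki = 0.188/0.9420 = 0.200 nM.

0.200 nM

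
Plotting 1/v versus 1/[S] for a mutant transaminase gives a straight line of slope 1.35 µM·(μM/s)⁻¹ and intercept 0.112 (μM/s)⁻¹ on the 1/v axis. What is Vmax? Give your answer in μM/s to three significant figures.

8.93 μM/s

The y-intercept of a Lineweaver–Burk plot equals 1/Vmax, so Vmax = 1/0.112 = 8.93 μM/s.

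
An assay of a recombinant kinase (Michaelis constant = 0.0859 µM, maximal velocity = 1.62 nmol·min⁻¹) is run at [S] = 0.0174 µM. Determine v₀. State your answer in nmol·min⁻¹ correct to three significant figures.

v = Vmax·[S]/(Km + [S]) = 1.62 × 0.0174 / (0.0859 + 0.0174)
  = 0.02819 / 0.1033 = 0.273 nmol·min⁻¹.

0.273 nmol·min⁻¹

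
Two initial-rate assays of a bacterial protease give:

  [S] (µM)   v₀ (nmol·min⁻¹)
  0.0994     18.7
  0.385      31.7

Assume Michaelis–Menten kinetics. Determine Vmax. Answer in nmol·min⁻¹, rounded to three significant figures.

In reciprocal form, 1/v = (Km/Vmax)·(1/[S]) + 1/Vmax. The two points give (1/[S], 1/v) = (10.06, 0.05348) and (2.597, 0.03155).
Slope = (0.05348 − 0.03155)/(10.06 − 2.597) = 0.002939; intercept = 0.05348 − 0.002939×10.06 = 0.02391.
Vmax = 1/intercept = 41.8 nmol·min⁻¹; Km = slope × Vmax = 0.002939 × 41.8 = 0.123 µM.

41.8 nmol·min⁻¹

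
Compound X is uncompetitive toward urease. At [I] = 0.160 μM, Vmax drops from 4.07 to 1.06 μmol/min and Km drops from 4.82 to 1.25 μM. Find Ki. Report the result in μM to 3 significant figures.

0.0563 μM

Uncompetitive: Vmax,app = Vmax/α (and Km,app = Km/α) with α = 1 + [I]/Ki.
α = Vmax/Vmax,app = 4.07/1.06 = 3.840.
Since α = 1 + [I]/Ki, [I]/Ki = 3.840 − 1 = 2.840 and Ki = 0.160/2.840 = 0.0563 μM.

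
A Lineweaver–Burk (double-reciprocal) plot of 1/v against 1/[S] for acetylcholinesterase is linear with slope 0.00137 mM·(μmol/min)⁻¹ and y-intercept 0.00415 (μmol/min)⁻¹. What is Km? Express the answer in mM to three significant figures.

y-intercept = 1/Vmax ⇒ Vmax = 241 μmol/min; slope = Km/Vmax ⇒ Km = slope × Vmax.
Km = 0.00137 × 241 = 0.330 mM.

0.330 mM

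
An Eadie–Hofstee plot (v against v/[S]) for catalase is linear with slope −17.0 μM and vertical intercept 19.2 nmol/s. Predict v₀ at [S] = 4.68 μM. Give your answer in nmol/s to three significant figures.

In the Eadie–Hofstee form v = Vmax − Km·(v/[S]), the slope is −Km and the intercept is Vmax, so Km = 17.0 μM and Vmax = 19.2 nmol/s.
v = 19.2 × 4.68/(17.0 + 4.68) = 4.14 nmol/s.

4.14 nmol/s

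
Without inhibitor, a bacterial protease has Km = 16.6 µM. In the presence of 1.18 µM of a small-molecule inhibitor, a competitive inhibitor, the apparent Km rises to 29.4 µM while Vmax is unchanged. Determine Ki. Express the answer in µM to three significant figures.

Competitive: Km,app = α·Km with α = 1 + [I]/Ki.
α = Km,app/Km = 29.4/16.6 = 1.771.
Since α = 1 + [I]/Ki, [I]/Ki = 1.771 − 1 = 0.7711 and Ki = 1.18/0.7711 = 1.53 µM.

1.53 µM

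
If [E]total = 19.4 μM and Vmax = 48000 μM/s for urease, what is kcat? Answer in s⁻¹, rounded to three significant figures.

kcat = Vmax/[E]total = 48000 μM/s / 19.4 μM = 2470 s⁻¹.

2470 s⁻¹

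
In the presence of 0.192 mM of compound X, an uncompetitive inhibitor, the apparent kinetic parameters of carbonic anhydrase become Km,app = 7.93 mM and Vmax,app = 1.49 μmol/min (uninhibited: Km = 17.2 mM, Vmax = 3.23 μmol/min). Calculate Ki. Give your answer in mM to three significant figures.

0.164 mM

Uncompetitive: Vmax,app = Vmax/α (and Km,app = Km/α) with α = 1 + [I]/Ki.
α = Vmax/Vmax,app = 3.23/1.49 = 2.168.
Ki = [I]/(α − 1) = 0.192/1.168 = 0.164 mM.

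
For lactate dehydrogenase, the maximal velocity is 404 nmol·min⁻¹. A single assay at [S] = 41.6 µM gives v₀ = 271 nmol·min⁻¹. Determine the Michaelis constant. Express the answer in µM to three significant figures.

v/Vmax = 271/404 = 0.6708 = [S]/(Km+[S]).
So Km + [S] = [S]/0.6708 = 62.02 µM, giving Km = 62.02 − 41.6 = 20.4 µM.

20.4 µM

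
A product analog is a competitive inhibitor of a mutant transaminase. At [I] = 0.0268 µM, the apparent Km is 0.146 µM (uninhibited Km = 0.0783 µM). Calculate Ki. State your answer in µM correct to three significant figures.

Competitive: Km,app = α·Km with α = 1 + [I]/Ki.
α = Km,app/Km = 0.146/0.0783 = 1.865.
Ki = [I]/(α − 1) = 0.0268/0.8646 = 0.0310 µM.

0.0310 µM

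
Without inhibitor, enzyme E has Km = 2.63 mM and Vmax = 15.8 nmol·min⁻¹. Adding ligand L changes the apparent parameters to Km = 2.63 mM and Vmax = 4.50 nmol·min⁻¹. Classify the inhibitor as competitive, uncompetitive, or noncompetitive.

Vmax decreases (15.8 → 4.50 nmol·min⁻¹) while Km is unchanged — pure noncompetitive inhibition.

noncompetitive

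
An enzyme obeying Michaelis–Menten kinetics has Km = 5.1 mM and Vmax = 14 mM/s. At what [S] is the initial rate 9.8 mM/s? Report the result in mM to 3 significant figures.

11.9 mM

The required fractional saturation is v/Vmax = 9.8/14 = 0.7000.
Then [S]/(Km+[S]) = 0.7000 ⇒ [S] = 5.1 × 0.7000/(1 − 0.7000) = 11.9 mM.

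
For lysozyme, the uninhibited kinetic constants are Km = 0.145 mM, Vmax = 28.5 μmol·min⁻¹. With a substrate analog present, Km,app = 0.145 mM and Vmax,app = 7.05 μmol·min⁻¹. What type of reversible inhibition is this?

noncompetitive

Vmax decreases (28.5 → 7.05 μmol·min⁻¹) while Km is unchanged — pure noncompetitive inhibition.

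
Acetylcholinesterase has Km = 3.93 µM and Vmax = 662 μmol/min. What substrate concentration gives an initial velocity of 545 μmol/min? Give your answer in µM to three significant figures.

18.3 µM

The required fractional saturation is v/Vmax = 545/662 = 0.8233.
Then [S]/(Km+[S]) = 0.8233 ⇒ [S] = 3.93 × 0.8233/(1 − 0.8233) = 18.3 µM.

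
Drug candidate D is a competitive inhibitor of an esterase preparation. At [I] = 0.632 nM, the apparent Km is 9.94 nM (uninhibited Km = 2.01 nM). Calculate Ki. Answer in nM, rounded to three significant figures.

0.160 nM

Competitive: Km,app = α·Km with α = 1 + [I]/Ki.
α = Km,app/Km = 9.94/2.01 = 4.945.
Ki = [I]/(α − 1) = 0.632/3.945 = 0.160 nM.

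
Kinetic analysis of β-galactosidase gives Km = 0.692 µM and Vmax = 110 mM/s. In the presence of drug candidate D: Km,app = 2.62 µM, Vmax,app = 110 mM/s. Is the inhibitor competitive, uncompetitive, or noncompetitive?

Km increases (0.692 → 2.62 µM) while Vmax is unchanged — the hallmark of competitive inhibition.

competitive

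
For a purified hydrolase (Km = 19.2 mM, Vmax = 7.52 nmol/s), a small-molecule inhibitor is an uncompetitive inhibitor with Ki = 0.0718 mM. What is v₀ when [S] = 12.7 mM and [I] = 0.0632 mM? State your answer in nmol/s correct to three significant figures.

2.22 nmol/s

α = 1 + [I]/Ki = 1 + 0.0632/0.0718 = 1.880.
For an uncompetitive inhibitor, both parameters are divided by α, giving Vmax/α and Km/α: Km,app = 10.2 mM, Vmax,app = 4.00 nmol/s.
v = Vmax,app·[S]/(Km,app + [S]) = 4.00 × 12.7/(10.2 + 12.7) = 2.22 nmol/s.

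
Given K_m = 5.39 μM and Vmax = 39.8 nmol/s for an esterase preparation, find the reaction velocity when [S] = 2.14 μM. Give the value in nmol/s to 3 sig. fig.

11.3 nmol/s

[S]/(Km+[S]) = 2.14/7.530 = 0.2842, the fractional saturation.
v = 0.2842 × Vmax = 0.2842 × 39.8 = 11.3 nmol/s.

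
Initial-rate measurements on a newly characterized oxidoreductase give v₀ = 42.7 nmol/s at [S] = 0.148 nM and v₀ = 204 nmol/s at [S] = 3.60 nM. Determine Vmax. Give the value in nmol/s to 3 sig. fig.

In reciprocal form, 1/v = (Km/Vmax)·(1/[S]) + 1/Vmax. The two points give (1/[S], 1/v) = (6.757, 0.02342) and (0.2778, 0.004902).
Slope = (0.02342 − 0.004902)/(6.757 − 0.2778) = 0.002858; intercept = 0.02342 − 0.002858×6.757 = 0.004108.
Vmax = 1/intercept = 243 nmol/s; Km = slope × Vmax = 0.002858 × 243 = 0.696 nM.

243 nmol/s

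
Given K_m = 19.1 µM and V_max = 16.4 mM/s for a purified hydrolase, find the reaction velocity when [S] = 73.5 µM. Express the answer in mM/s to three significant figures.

v = Vmax·[S]/(Km + [S]) = 16.4 × 73.5 / (19.1 + 73.5)
  = 1205 / 92.60 = 13.0 mM/s.

13.0 mM/s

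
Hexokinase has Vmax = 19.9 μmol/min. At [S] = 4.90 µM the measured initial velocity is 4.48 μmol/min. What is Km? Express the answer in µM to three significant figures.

v/Vmax = 4.48/19.9 = 0.2251 = [S]/(Km+[S]).
So Km + [S] = [S]/0.2251 = 21.77 µM, giving Km = 21.77 − 4.90 = 16.9 µM.

16.9 µM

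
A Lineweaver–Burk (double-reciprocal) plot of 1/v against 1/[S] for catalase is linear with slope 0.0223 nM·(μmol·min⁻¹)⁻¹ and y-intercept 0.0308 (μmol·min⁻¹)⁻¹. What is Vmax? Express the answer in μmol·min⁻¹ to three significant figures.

32.5 μmol·min⁻¹

The y-intercept of a Lineweaver–Burk plot equals 1/Vmax, so Vmax = 1/0.0308 = 32.5 μmol·min⁻¹.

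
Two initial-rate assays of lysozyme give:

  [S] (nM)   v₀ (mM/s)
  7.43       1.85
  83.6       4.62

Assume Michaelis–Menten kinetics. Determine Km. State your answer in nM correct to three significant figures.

In reciprocal form, 1/v = (Km/Vmax)·(1/[S]) + 1/Vmax. The two points give (1/[S], 1/v) = (0.1346, 0.5405) and (0.01196, 0.2165).
Slope = (0.5405 − 0.2165)/(0.1346 − 0.01196) = 2.643; intercept = 0.5405 − 2.643×0.1346 = 0.1848.
Vmax = 1/intercept = 5.41 mM/s; Km = slope × Vmax = 2.643 × 5.41 = 14.3 nM.

14.3 nM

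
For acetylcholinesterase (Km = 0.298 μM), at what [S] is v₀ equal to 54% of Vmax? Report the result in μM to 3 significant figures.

v/Vmax = [S]/(Km+[S]) = 0.54, so [S] = Km·0.54/(1 − 0.54) = 0.298 × 1.174.
[S] = 0.350 μM.

0.350 μM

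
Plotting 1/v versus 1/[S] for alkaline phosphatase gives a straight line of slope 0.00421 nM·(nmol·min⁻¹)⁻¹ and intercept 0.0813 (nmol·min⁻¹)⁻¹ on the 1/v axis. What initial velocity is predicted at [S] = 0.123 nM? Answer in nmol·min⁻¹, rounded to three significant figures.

8.66 nmol·min⁻¹

The y-intercept is 1/Vmax, so Vmax = 1/0.0813 = 12.3 nmol·min⁻¹.
The slope is Km/Vmax, so Km = 0.00421 × 12.3 = 0.0518 nM.
Then v = 12.3 × 0.123/(0.0518 + 0.123) = 8.66 nmol·min⁻¹.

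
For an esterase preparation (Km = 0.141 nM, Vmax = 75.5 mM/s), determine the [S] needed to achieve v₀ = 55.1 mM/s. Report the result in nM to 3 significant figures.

0.381 nM

The required fractional saturation is v/Vmax = 55.1/75.5 = 0.7298.
Then [S]/(Km+[S]) = 0.7298 ⇒ [S] = 0.141 × 0.7298/(1 − 0.7298) = 0.381 nM.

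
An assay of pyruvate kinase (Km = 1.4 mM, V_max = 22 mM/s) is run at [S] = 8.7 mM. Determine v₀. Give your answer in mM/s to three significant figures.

[S]/(Km+[S]) = 8.7/10.10 = 0.8614, the fractional saturation.
v = 0.8614 × Vmax = 0.8614 × 22 = 19.0 mM/s.

19.0 mM/s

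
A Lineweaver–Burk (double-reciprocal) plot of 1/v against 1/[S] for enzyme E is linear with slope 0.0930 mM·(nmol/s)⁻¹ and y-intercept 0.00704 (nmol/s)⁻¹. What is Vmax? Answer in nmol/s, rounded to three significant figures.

The y-intercept of a Lineweaver–Burk plot equals 1/Vmax, so Vmax = 1/0.00704 = 142 nmol/s.

142 nmol/s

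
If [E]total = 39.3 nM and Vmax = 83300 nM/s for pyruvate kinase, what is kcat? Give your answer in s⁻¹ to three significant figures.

2120 s⁻¹

kcat = Vmax/[E]total = 83300 nM/s / 39.3 nM = 2120 s⁻¹.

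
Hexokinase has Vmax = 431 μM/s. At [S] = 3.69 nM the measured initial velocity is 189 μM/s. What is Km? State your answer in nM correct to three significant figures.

4.72 nM

From v = Vmax[S]/(Km+[S]), Km = [S](Vmax − v)/v.
Km = 3.69 × (431 − 189) / 189 = 893.0/189 = 4.72 nM.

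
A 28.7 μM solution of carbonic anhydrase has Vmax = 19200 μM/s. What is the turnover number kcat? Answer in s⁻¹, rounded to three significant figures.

669 s⁻¹

kcat = Vmax/[E]total = 19200 μM/s / 28.7 μM = 669 s⁻¹.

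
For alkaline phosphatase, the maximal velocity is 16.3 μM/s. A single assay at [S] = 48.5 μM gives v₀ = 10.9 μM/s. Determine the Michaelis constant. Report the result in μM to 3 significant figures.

24.0 μM

v/Vmax = 10.9/16.3 = 0.6687 = [S]/(Km+[S]).
So Km + [S] = [S]/0.6687 = 72.53 μM, giving Km = 72.53 − 48.5 = 24.0 μM.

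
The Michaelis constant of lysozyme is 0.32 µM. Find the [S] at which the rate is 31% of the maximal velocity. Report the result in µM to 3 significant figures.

v/Vmax = [S]/(Km+[S]) = 0.31, so [S] = Km·0.31/(1 − 0.31) = 0.32 × 0.4493.
[S] = 0.144 µM.

0.144 µM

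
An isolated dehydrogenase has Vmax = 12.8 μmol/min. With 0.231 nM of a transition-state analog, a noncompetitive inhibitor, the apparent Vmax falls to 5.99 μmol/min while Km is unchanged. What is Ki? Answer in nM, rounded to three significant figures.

0.203 nM

Noncompetitive: Vmax,app = Vmax/α with α = 1 + [I]/Ki.
α = Vmax/Vmax,app = 12.8/5.99 = 2.137.
Since α = 1 + [I]/Ki, [I]/Ki = 2.137 − 1 = 1.137 and Ki = 0.231/1.137 = 0.203 nM.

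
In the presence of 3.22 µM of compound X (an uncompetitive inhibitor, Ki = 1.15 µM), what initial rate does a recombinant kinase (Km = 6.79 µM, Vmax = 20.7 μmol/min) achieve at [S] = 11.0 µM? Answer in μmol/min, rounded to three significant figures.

4.69 μmol/min

With α = 1 + [I]/Ki = 1 + 3.22/1.15 = 3.800, the uncompetitive rate law is v = (Vmax/α)·[S] / (Km/α + [S]).
v = (20.7/3.800)×11.0 / (6.79/3.800 + 11.0) = 59.92/12.79 = 4.69 μmol/min.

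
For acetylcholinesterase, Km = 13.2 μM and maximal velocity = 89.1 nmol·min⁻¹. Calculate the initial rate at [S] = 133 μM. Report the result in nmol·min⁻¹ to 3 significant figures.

81.1 nmol·min⁻¹

[S]/(Km+[S]) = 133/146.2 = 0.9097, the fractional saturation.
v = 0.9097 × Vmax = 0.9097 × 89.1 = 81.1 nmol·min⁻¹.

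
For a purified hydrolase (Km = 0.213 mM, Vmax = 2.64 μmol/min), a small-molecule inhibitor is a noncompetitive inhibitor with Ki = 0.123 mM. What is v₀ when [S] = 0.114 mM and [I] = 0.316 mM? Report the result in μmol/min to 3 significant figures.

0.258 μmol/min

With α = 1 + [I]/Ki = 1 + 0.316/0.123 = 3.569, the noncompetitive rate law is v = (Vmax/α)·[S] / (Km + [S]).
v = (2.64/3.569)×0.114 / (0.213 + 0.114) = 0.08432/0.3270 = 0.258 μmol/min.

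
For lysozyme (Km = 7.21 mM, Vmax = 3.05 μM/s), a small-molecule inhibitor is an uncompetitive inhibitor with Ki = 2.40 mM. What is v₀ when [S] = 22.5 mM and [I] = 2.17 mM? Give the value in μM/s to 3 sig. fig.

1.37 μM/s

α = 1 + [I]/Ki = 1 + 2.17/2.40 = 1.904.
For an uncompetitive inhibitor, both parameters are divided by α, giving Vmax/α and Km/α: Km,app = 3.79 mM, Vmax,app = 1.60 μM/s.
v = Vmax,app·[S]/(Km,app + [S]) = 1.60 × 22.5/(3.79 + 22.5) = 1.37 μM/s.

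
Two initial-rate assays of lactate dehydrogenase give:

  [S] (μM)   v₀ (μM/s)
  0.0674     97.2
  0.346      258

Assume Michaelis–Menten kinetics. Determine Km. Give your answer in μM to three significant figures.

0.231 μM

From v = Vmax[S]/(Km+[S]), each point gives Vmax = v(Km+[S])/[S].
Equating: 97.2(Km+0.0674)/0.0674 = 258(Km+0.346)/0.346.
1442·Km + 97.2 = 745.7·Km + 258, so (1442 − 745.7)·Km = 258 − 97.2.
Km = 160.8/696.5 = 0.231 μM; then Vmax = 97.2(0.231+0.0674)/0.0674 = 430 μM/s.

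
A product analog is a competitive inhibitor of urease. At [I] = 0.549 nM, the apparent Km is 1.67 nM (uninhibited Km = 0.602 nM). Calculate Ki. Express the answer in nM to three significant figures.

0.309 nM

Competitive: Km,app = α·Km with α = 1 + [I]/Ki.
α = Km,app/Km = 1.67/0.602 = 2.774.
Since α = 1 + [I]/Ki, [I]/Ki = 2.774 − 1 = 1.774 and Ki = 0.549/1.774 = 0.309 nM.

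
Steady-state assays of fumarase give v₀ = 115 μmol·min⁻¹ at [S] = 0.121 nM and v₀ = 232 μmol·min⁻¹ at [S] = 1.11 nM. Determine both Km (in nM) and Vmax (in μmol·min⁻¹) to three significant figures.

Km = 0.158 nM; Vmax = 265 μmol·min⁻¹

From v = Vmax[S]/(Km+[S]), each point gives Vmax = v(Km+[S])/[S].
Equating: 115(Km+0.121)/0.121 = 232(Km+1.11)/1.11.
950.4·Km + 115 = 209.0·Km + 232, so (950.4 − 209.0)·Km = 232 − 115.
Km = 117.0/741.4 = 0.158 nM; then Vmax = 115(0.158+0.121)/0.121 = 265 μmol·min⁻¹.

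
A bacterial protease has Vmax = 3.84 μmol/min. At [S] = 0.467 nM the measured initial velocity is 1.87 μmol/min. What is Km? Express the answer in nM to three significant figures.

From v = Vmax[S]/(Km+[S]), Km = [S](Vmax − v)/v.
Km = 0.467 × (3.84 − 1.87) / 1.87 = 0.9200/1.87 = 0.492 nM.

0.492 nM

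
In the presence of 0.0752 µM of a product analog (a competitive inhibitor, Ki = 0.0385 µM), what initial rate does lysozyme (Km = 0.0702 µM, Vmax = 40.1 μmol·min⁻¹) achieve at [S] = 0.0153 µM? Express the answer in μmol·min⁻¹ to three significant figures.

α = 1 + [I]/Ki = 1 + 0.0752/0.0385 = 2.953.
For a competitive inhibitor, Vmax is unchanged and the apparent Km becomes α·Km: Km,app = 0.207 µM, Vmax,app = 40.1 μmol·min⁻¹.
v = Vmax,app·[S]/(Km,app + [S]) = 40.1 × 0.0153/(0.207 + 0.0153) = 2.76 μmol·min⁻¹.

2.76 μmol·min⁻¹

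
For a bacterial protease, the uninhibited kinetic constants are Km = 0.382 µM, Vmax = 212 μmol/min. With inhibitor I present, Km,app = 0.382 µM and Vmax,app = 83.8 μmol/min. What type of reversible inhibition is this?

noncompetitive

Vmax decreases (212 → 83.8 μmol/min) while Km is unchanged — pure noncompetitive inhibition.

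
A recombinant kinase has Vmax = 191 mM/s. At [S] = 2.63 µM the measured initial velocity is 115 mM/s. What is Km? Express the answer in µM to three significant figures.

From v = Vmax[S]/(Km+[S]), Km = [S](Vmax − v)/v.
Km = 2.63 × (191 − 115) / 115 = 199.9/115 = 1.74 µM.

1.74 µM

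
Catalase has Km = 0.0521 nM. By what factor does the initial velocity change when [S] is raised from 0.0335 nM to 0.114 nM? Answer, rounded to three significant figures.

Since Vmax cancels, v₂/v₁ = [S]₂(Km+[S]₁) / [S]₁(Km+[S]₂).
= 0.114×(0.0521+0.0335) / (0.0335×(0.0521+0.114)) = 0.009758/0.005564 = 1.75.

1.75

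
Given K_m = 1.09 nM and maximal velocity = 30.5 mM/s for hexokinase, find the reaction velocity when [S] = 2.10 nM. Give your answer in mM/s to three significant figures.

[S]/(Km+[S]) = 2.10/3.190 = 0.6583, the fractional saturation.
v = 0.6583 × Vmax = 0.6583 × 30.5 = 20.1 mM/s.

20.1 mM/s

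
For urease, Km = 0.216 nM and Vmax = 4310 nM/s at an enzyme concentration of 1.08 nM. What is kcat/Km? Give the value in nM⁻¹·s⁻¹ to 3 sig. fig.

18500 nM⁻¹·s⁻¹

kcat = Vmax/[E]total = 4310/1.08 = 3990 s⁻¹.
kcat/Km = 3990/0.216 = 18500 nM⁻¹·s⁻¹.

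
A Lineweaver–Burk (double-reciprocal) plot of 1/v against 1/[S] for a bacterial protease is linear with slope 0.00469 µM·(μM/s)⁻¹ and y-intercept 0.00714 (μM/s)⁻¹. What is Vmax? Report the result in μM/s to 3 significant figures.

The y-intercept of a Lineweaver–Burk plot equals 1/Vmax, so Vmax = 1/0.00714 = 140 μM/s.

140 μM/s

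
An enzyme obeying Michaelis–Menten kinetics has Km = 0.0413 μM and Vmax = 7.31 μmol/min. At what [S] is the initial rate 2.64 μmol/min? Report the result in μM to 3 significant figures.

The required fractional saturation is v/Vmax = 2.64/7.31 = 0.3611.
Then [S]/(Km+[S]) = 0.3611 ⇒ [S] = 0.0413 × 0.3611/(1 − 0.3611) = 0.0233 μM.

0.0233 μM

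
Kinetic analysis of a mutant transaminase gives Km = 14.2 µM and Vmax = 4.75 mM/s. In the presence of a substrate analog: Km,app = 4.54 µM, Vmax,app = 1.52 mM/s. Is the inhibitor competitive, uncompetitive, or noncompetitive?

uncompetitive

Both Km and Vmax decrease by the same factor (~3.13-fold) — characteristic of uncompetitive inhibition.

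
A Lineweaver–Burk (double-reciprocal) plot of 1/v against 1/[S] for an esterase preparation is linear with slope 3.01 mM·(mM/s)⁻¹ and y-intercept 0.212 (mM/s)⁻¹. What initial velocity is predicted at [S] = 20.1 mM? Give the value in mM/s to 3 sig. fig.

The y-intercept is 1/Vmax, so Vmax = 1/0.212 = 4.72 mM/s.
The slope is Km/Vmax, so Km = 3.01 × 4.72 = 14.2 mM.
Then v = 4.72 × 20.1/(14.2 + 20.1) = 2.76 mM/s.

2.76 mM/s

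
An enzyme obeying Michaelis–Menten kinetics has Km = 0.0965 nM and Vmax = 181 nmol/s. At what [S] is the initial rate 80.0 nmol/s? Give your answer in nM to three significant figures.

The required fractional saturation is v/Vmax = 80.0/181 = 0.4420.
Then [S]/(Km+[S]) = 0.4420 ⇒ [S] = 0.0965 × 0.4420/(1 − 0.4420) = 0.0764 nM.

0.0764 nM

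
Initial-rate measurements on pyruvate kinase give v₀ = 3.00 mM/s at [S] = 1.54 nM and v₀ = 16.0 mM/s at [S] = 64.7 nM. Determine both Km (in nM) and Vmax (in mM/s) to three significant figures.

Km = 7.64 nM; Vmax = 17.9 mM/s

From v = Vmax[S]/(Km+[S]), each point gives Vmax = v(Km+[S])/[S].
Equating: 3.00(Km+1.54)/1.54 = 16.0(Km+64.7)/64.7.
1.948·Km + 3.00 = 0.2473·Km + 16.0, so (1.948 − 0.2473)·Km = 16.0 − 3.00.
Km = 13.00/1.701 = 7.64 nM; then Vmax = 3.00(7.64+1.54)/1.54 = 17.9 mM/s.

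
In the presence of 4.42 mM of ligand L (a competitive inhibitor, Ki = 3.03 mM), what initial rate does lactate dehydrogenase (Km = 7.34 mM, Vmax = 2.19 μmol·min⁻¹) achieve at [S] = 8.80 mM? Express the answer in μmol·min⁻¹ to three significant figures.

With α = 1 + [I]/Ki = 1 + 4.42/3.03 = 2.459, the competitive rate law is v = Vmax[S] / (αKm + [S]).
v = 2.19×8.80 / (2.459×7.34 + 8.80) = 19.27/26.85 = 0.718 μmol·min⁻¹.

0.718 μmol·min⁻¹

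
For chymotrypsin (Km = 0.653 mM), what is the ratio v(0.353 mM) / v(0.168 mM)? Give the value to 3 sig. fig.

1.71

The fractional saturations are [S]/(Km+[S]) = 0.168/0.8210 = 0.2046 and 0.353/1.006 = 0.3509.
v₂/v₁ is just their ratio: 0.3509/0.2046 = 1.71.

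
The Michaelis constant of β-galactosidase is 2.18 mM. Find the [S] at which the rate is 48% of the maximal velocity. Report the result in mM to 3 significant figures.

2.01 mM

v/Vmax = [S]/(Km+[S]) = 0.48, so [S] = Km·0.48/(1 − 0.48) = 2.18 × 0.9231.
[S] = 2.01 mM.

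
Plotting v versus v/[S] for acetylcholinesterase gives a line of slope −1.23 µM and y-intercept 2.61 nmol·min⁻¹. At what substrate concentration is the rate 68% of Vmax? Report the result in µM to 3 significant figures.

2.61 µM

The Eadie–Hofstee slope gives Km = 1.23 µM (slope = −Km).
v/Vmax = [S]/(Km+[S]) = 0.68 ⇒ [S] = Km·0.68/(1−0.68) = 1.23 × 2.125 = 2.61 µM.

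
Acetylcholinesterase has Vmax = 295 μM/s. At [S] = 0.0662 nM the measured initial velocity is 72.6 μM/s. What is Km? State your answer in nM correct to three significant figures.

v/Vmax = 72.6/295 = 0.2461 = [S]/(Km+[S]).
So Km + [S] = [S]/0.2461 = 0.2690 nM, giving Km = 0.2690 − 0.0662 = 0.203 nM.

0.203 nM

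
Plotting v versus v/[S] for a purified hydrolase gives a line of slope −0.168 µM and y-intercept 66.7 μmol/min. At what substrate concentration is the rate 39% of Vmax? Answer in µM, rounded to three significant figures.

0.107 µM

The Eadie–Hofstee slope gives Km = 0.168 µM (slope = −Km).
v/Vmax = [S]/(Km+[S]) = 0.39 ⇒ [S] = Km·0.39/(1−0.39) = 0.168 × 0.6393 = 0.107 µM.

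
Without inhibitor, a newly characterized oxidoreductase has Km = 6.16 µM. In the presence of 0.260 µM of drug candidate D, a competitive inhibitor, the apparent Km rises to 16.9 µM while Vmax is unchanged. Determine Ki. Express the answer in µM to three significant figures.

Competitive: Km,app = α·Km with α = 1 + [I]/Ki.
α = Km,app/Km = 16.9/6.16 = 2.744.
Since α = 1 + [I]/Ki, [I]/Ki = 2.744 − 1 = 1.744 and Ki = 0.260/1.744 = 0.149 µM.

0.149 µM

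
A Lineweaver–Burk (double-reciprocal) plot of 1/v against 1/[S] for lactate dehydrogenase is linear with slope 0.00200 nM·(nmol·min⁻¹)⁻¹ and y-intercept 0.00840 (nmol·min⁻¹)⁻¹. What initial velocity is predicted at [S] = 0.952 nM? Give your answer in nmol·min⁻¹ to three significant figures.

The y-intercept is 1/Vmax, so Vmax = 1/0.00840 = 119 nmol·min⁻¹.
The slope is Km/Vmax, so Km = 0.00200 × 119 = 0.238 nM.
Then v = 119 × 0.952/(0.238 + 0.952) = 95.2 nmol·min⁻¹.

95.2 nmol·min⁻¹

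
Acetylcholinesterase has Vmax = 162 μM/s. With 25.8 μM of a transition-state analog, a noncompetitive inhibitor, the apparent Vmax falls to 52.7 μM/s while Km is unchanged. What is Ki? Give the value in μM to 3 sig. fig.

12.4 μM

Noncompetitive: Vmax,app = Vmax/α with α = 1 + [I]/Ki.
α = Vmax/Vmax,app = 162/52.7 = 3.074.
Ki = [I]/(α − 1) = 25.8/2.074 = 12.4 μM.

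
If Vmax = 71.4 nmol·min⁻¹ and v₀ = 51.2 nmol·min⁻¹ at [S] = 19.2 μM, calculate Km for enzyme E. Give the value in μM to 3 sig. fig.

v/Vmax = 51.2/71.4 = 0.7171 = [S]/(Km+[S]).
So Km + [S] = [S]/0.7171 = 26.78 μM, giving Km = 26.78 − 19.2 = 7.58 μM.

7.58 μM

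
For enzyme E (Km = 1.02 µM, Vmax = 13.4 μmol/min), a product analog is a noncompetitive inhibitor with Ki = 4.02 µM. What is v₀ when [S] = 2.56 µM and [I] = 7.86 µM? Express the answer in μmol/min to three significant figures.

3.24 μmol/min

With α = 1 + [I]/Ki = 1 + 7.86/4.02 = 2.955, the noncompetitive rate law is v = (Vmax/α)·[S] / (Km + [S]).
v = (13.4/2.955)×2.56 / (1.02 + 2.56) = 11.61/3.580 = 3.24 μmol/min.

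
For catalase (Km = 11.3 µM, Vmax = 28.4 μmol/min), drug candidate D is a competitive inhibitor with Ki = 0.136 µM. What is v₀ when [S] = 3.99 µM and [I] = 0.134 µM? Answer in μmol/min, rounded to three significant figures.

4.29 μmol/min

With α = 1 + [I]/Ki = 1 + 0.134/0.136 = 1.985, the competitive rate law is v = Vmax[S] / (αKm + [S]).
v = 28.4×3.99 / (1.985×11.3 + 3.99) = 113.3/26.42 = 4.29 μmol/min.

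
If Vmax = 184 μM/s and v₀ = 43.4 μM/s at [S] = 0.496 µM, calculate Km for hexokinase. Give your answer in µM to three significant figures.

From v = Vmax[S]/(Km+[S]), Km = [S](Vmax − v)/v.
Km = 0.496 × (184 − 43.4) / 43.4 = 69.74/43.4 = 1.61 µM.

1.61 µM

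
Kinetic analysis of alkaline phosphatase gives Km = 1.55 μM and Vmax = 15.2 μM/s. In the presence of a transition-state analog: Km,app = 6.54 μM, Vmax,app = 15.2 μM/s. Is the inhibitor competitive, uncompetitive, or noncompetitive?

competitive

Km increases (1.55 → 6.54 μM) while Vmax is unchanged — the hallmark of competitive inhibition.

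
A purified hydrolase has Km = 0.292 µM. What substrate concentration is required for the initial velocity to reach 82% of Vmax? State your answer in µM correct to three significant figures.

v/Vmax = [S]/(Km+[S]) = 0.82, so [S] = Km·0.82/(1 − 0.82) = 0.292 × 4.556.
[S] = 1.33 µM.

1.33 µM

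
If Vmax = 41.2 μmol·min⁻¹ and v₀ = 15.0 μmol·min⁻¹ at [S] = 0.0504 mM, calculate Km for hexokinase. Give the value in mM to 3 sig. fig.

0.0880 mM

v/Vmax = 15.0/41.2 = 0.3641 = [S]/(Km+[S]).
So Km + [S] = [S]/0.3641 = 0.1384 mM, giving Km = 0.1384 − 0.0504 = 0.0880 mM.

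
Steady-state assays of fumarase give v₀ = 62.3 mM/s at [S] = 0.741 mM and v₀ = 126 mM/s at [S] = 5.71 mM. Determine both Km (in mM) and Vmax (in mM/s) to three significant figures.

From v = Vmax[S]/(Km+[S]), each point gives Vmax = v(Km+[S])/[S].
Equating: 62.3(Km+0.741)/0.741 = 126(Km+5.71)/5.71.
84.08·Km + 62.3 = 22.07·Km + 126, so (84.08 − 22.07)·Km = 126 − 62.3.
Km = 63.70/62.01 = 1.03 mM; then Vmax = 62.3(1.03+0.741)/0.741 = 149 mM/s.

Km = 1.03 mM; Vmax = 149 mM/s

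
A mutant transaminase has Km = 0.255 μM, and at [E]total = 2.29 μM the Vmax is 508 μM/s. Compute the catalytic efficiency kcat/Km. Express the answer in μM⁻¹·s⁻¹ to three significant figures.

870 μM⁻¹·s⁻¹

kcat = Vmax/[E]total = 508/2.29 = 222 s⁻¹.
kcat/Km = 222/0.255 = 870 μM⁻¹·s⁻¹.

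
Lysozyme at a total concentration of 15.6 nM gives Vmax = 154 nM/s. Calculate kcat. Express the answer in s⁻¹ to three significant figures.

9.87 s⁻¹

kcat = Vmax/[E]total = 154 nM/s / 15.6 nM = 9.87 s⁻¹.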